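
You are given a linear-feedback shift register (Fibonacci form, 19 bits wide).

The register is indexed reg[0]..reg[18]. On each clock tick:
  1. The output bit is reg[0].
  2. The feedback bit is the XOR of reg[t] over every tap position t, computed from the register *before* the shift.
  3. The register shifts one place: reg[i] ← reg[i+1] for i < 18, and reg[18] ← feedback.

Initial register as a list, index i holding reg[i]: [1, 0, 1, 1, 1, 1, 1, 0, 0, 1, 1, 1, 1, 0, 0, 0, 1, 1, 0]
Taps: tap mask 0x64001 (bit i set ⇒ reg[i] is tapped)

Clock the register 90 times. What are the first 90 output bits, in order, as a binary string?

k : reg_k → out_k, fb_k
0: 1011111001111000110 → 1, fb=0
1: 0111110011110001100 → 0, fb=0
2: 1111100111100011000 → 1, fb=0
3: 1111001111000110000 → 1, fb=0
4: 1110011110001100000 → 1, fb=1
5: 1100111100011000001 → 1, fb=0
6: 1001111000110000010 → 1, fb=0
7: 0011110001100000100 → 0, fb=0
8: 0111100011000001000 → 0, fb=0
9: 1111000110000010000 → 1, fb=0
10: 1110001100000100000 → 1, fb=1
11: 1100011000001000001 → 1, fb=0
12: 1000110000010000010 → 1, fb=0
13: 0001100000100000100 → 0, fb=0
14: 0011000001000001000 → 0, fb=0
15: 0110000010000010000 → 0, fb=1
16: 1100000100000100001 → 1, fb=0
17: 1000001000001000010 → 1, fb=0
18: 0000010000010000100 → 0, fb=0
19: 0000100000100001000 → 0, fb=0
20: 0001000001000010000 → 0, fb=1
21: 0010000010000100001 → 0, fb=1
22: 0100000100001000011 → 0, fb=0
23: 1000001000010000110 → 1, fb=0
24: 0000010000100001100 → 0, fb=0
25: 0000100001000011000 → 0, fb=1
26: 0001000010000110001 → 0, fb=0
27: 0010000100001100010 → 0, fb=1
28: 0100001000011000101 → 0, fb=1
29: 1000010000110001011 → 1, fb=1
30: 0000100001100010111 → 0, fb=1
31: 0001000011000101111 → 0, fb=0
32: 0010000110001011110 → 0, fb=0
33: 0100001100010111100 → 0, fb=1
34: 1000011000101111001 → 1, fb=1
35: 0000110001011110011 → 0, fb=1
36: 0001100010111100111 → 0, fb=0
37: 0011000101111001110 → 0, fb=1
38: 0110001011110011101 → 0, fb=0
39: 1100010111100111010 → 1, fb=1
40: 1000101111001110101 → 1, fb=1
41: 0001011110011101011 → 0, fb=0
42: 0010111100111010110 → 0, fb=0
43: 0101111001110101100 → 0, fb=0
44: 1011110011101011000 → 1, fb=0
45: 0111100111010110000 → 0, fb=1
46: 1111001110101100001 → 1, fb=0
47: 1110011101011000010 → 1, fb=0
48: 1100111010110000100 → 1, fb=1
49: 1001110101100001001 → 1, fb=0
50: 0011101011000010010 → 0, fb=0
51: 0111010110000100100 → 0, fb=0
52: 1110101100001001000 → 1, fb=1
53: 1101011000010010001 → 1, fb=1
54: 1010110000100100011 → 1, fb=1
55: 0101100001001000111 → 0, fb=0
56: 1011000010010001110 → 1, fb=0
57: 0110000100100011100 → 0, fb=1
58: 1100001001000111001 → 1, fb=1
59: 1000010010001110011 → 1, fb=0
60: 0000100100011100110 → 0, fb=1
61: 0001001000111001101 → 0, fb=1
62: 0010010001110011011 → 0, fb=1
63: 0100100011100110111 → 0, fb=1
64: 1001000111001101111 → 1, fb=1
65: 0010001110011011111 → 0, fb=1
66: 0100011100110111111 → 0, fb=1
67: 1000111001101111111 → 1, fb=0
68: 0001110011011111110 → 0, fb=0
69: 0011100110111111100 → 0, fb=1
70: 0111001101111111001 → 0, fb=0
71: 1110011011111110010 → 1, fb=1
72: 1100110111111100101 → 1, fb=0
73: 1001101111111001010 → 1, fb=0
74: 0011011111110010100 → 0, fb=1
75: 0110111111100101001 → 0, fb=1
76: 1101111111001010011 → 1, fb=0
77: 1011111110010100110 → 1, fb=0
78: 0111111100101001100 → 0, fb=0
79: 1111111001010011000 → 1, fb=0
80: 1111110010100110000 → 1, fb=0
81: 1111100101001100000 → 1, fb=1
82: 1111001010011000001 → 1, fb=0
83: 1110010100110000010 → 1, fb=0
84: 1100101001100000100 → 1, fb=1
85: 1001010011000001001 → 1, fb=0
86: 0010100110000010010 → 0, fb=0
87: 0101001100000100100 → 0, fb=0
88: 1010011000001001000 → 1, fb=1
89: 0100110000010010001 → 0, fb=0

101111100111100011000001000001000010000110001011110011101011000010010001110011011111110010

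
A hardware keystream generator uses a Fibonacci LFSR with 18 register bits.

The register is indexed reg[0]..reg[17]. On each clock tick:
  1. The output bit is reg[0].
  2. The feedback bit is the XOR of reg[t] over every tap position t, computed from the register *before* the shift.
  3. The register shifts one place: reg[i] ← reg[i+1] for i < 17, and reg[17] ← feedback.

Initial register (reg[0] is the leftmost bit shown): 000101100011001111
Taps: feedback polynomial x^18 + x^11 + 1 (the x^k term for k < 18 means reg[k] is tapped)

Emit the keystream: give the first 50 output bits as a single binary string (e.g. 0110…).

00010110001100111110001001001000011010000100001010

k : reg_k → out_k, fb_k
0: 000101100011001111 → 0, fb=1
1: 001011000110011111 → 0, fb=0
2: 010110001100111110 → 0, fb=0
3: 101100011001111100 → 1, fb=0
4: 011000110011111000 → 0, fb=1
5: 110001100111110001 → 1, fb=0
6: 100011001111100010 → 1, fb=0
7: 000110011111000100 → 0, fb=1
8: 001100111110001001 → 0, fb=0
9: 011001111100010010 → 0, fb=0
10: 110011111000100100 → 1, fb=1
11: 100111110001001001 → 1, fb=0
12: 001111100010010010 → 0, fb=0
13: 011111000100100100 → 0, fb=0
14: 111110001001001000 → 1, fb=0
15: 111100010010010000 → 1, fb=1
16: 111000100100100001 → 1, fb=1
17: 110001001001000011 → 1, fb=0
18: 100010010010000110 → 1, fb=1
19: 000100100100001101 → 0, fb=0
20: 001001001000011010 → 0, fb=0
21: 010010010000110100 → 0, fb=0
22: 100100100001101000 → 1, fb=0
23: 001001000011010000 → 0, fb=1
24: 010010000110100001 → 0, fb=0
25: 100100001101000010 → 1, fb=0
26: 001000011010000100 → 0, fb=0
27: 010000110100001000 → 0, fb=0
28: 100001101000010000 → 1, fb=1
29: 000011010000100001 → 0, fb=0
30: 000110100001000010 → 0, fb=1
31: 001101000010000101 → 0, fb=0
32: 011010000100001010 → 0, fb=0
33: 110100001000010100 → 1, fb=1
34: 101000010000101001 → 1, fb=1
35: 010000100001010011 → 0, fb=1
36: 100001000010100111 → 1, fb=1
37: 000010000101001111 → 0, fb=1
38: 000100001010011111 → 0, fb=0
39: 001000010100111110 → 0, fb=0
40: 010000101001111100 → 0, fb=1
41: 100001010011111001 → 1, fb=0
42: 000010100111110010 → 0, fb=1
43: 000101001111100101 → 0, fb=1
44: 001010011111001011 → 0, fb=1
45: 010100111110010111 → 0, fb=0
46: 101001111100101110 → 1, fb=1
47: 010011111001011101 → 0, fb=1
48: 100111110010111011 → 1, fb=1
49: 001111100101110111 → 0, fb=1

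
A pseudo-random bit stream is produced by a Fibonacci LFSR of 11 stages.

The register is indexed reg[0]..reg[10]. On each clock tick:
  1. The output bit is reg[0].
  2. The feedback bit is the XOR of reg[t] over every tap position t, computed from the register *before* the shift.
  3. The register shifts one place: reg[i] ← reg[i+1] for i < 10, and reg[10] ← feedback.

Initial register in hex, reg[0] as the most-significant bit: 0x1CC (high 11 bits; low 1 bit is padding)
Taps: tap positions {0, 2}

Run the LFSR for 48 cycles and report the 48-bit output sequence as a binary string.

000111001100110111111111010000000100100000101101

k : reg_k → out_k, fb_k
0: 00011100110 → 0, fb=0
1: 00111001100 → 0, fb=1
2: 01110011001 → 0, fb=1
3: 11100110011 → 1, fb=0
4: 11001100110 → 1, fb=1
5: 10011001101 → 1, fb=1
6: 00110011011 → 0, fb=1
7: 01100110111 → 0, fb=1
8: 11001101111 → 1, fb=1
9: 10011011111 → 1, fb=1
10: 00110111111 → 0, fb=1
11: 01101111111 → 0, fb=1
12: 11011111111 → 1, fb=1
13: 10111111111 → 1, fb=0
14: 01111111110 → 0, fb=1
15: 11111111101 → 1, fb=0
16: 11111111010 → 1, fb=0
17: 11111110100 → 1, fb=0
18: 11111101000 → 1, fb=0
19: 11111010000 → 1, fb=0
20: 11110100000 → 1, fb=0
21: 11101000000 → 1, fb=0
22: 11010000000 → 1, fb=1
23: 10100000001 → 1, fb=0
24: 01000000010 → 0, fb=0
25: 10000000100 → 1, fb=1
26: 00000001001 → 0, fb=0
27: 00000010010 → 0, fb=0
28: 00000100100 → 0, fb=0
29: 00001001000 → 0, fb=0
30: 00010010000 → 0, fb=0
31: 00100100000 → 0, fb=1
32: 01001000001 → 0, fb=0
33: 10010000010 → 1, fb=1
34: 00100000101 → 0, fb=1
35: 01000001011 → 0, fb=0
36: 10000010110 → 1, fb=1
37: 00000101101 → 0, fb=0
38: 00001011010 → 0, fb=0
39: 00010110100 → 0, fb=0
40: 00101101000 → 0, fb=1
41: 01011010001 → 0, fb=0
42: 10110100010 → 1, fb=0
43: 01101000100 → 0, fb=1
44: 11010001001 → 1, fb=1
45: 10100010011 → 1, fb=0
46: 01000100110 → 0, fb=0
47: 10001001100 → 1, fb=1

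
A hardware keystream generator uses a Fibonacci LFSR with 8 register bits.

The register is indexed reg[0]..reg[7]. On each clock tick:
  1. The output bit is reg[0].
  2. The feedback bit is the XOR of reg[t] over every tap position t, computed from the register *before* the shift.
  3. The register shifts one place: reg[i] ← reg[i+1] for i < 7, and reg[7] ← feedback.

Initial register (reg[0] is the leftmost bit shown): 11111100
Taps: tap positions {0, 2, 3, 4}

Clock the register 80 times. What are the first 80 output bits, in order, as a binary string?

11111100001011110001101000000010001110001001011100000011001001001101110010000010

step | reg (before) | out | fb
   0 | 11111100 | 1 | 0
   1 | 11111000 | 1 | 0
   2 | 11110000 | 1 | 1
   3 | 11100001 | 1 | 0
   4 | 11000010 | 1 | 1
   5 | 10000101 | 1 | 1
   6 | 00001011 | 0 | 1
   7 | 00010111 | 0 | 1
   8 | 00101111 | 0 | 0
   9 | 01011110 | 0 | 0
  10 | 10111100 | 1 | 0
  11 | 01111000 | 0 | 1
  12 | 11110001 | 1 | 1
  13 | 11100011 | 1 | 0
  14 | 11000110 | 1 | 1
  15 | 10001101 | 1 | 0
  16 | 00011010 | 0 | 0
  17 | 00110100 | 0 | 0
  18 | 01101000 | 0 | 0
  19 | 11010000 | 1 | 0
  20 | 10100000 | 1 | 0
  21 | 01000000 | 0 | 0
  22 | 10000000 | 1 | 1
  23 | 00000001 | 0 | 0
  24 | 00000010 | 0 | 0
  25 | 00000100 | 0 | 0
  26 | 00001000 | 0 | 1
  27 | 00010001 | 0 | 1
  28 | 00100011 | 0 | 1
  29 | 01000111 | 0 | 0
  30 | 10001110 | 1 | 0
  31 | 00011100 | 0 | 0
  32 | 00111000 | 0 | 1
  33 | 01110001 | 0 | 0
  34 | 11100010 | 1 | 0
  35 | 11000100 | 1 | 1
  36 | 10001001 | 1 | 0
  37 | 00010010 | 0 | 1
  38 | 00100101 | 0 | 1
  39 | 01001011 | 0 | 1
  40 | 10010111 | 1 | 0
  41 | 00101110 | 0 | 0
  42 | 01011100 | 0 | 0
  43 | 10111000 | 1 | 0
  44 | 01110000 | 0 | 0
  45 | 11100000 | 1 | 0
  46 | 11000000 | 1 | 1
  47 | 10000001 | 1 | 1
  48 | 00000011 | 0 | 0
  49 | 00000110 | 0 | 0
  50 | 00001100 | 0 | 1
  51 | 00011001 | 0 | 0
  52 | 00110010 | 0 | 0
  53 | 01100100 | 0 | 1
  54 | 11001001 | 1 | 0
  55 | 10010010 | 1 | 0
  56 | 00100100 | 0 | 1
  57 | 01001001 | 0 | 1
  58 | 10010011 | 1 | 0
  59 | 00100110 | 0 | 1
  60 | 01001101 | 0 | 1
  61 | 10011011 | 1 | 1
  62 | 00110111 | 0 | 0
  63 | 01101110 | 0 | 0
  64 | 11011100 | 1 | 1
  65 | 10111001 | 1 | 0
  66 | 01110010 | 0 | 0
  67 | 11100100 | 1 | 0
  68 | 11001000 | 1 | 0
  69 | 10010000 | 1 | 0
  70 | 00100000 | 0 | 1
  71 | 01000001 | 0 | 0
  72 | 10000010 | 1 | 1
  73 | 00000101 | 0 | 0
  74 | 00001010 | 0 | 1
  75 | 00010101 | 0 | 1
  76 | 00101011 | 0 | 0
  77 | 01010110 | 0 | 1
  78 | 10101101 | 1 | 1
  79 | 01011011 | 0 | 0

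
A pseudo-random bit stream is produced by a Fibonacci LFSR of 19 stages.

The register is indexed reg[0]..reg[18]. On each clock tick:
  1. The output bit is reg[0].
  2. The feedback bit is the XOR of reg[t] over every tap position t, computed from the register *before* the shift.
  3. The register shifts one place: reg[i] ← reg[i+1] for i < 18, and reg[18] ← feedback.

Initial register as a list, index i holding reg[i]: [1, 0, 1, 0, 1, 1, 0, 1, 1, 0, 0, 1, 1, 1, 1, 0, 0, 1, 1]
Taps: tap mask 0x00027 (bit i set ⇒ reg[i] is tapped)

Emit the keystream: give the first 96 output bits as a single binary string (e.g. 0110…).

k : reg_k → out_k, fb_k
0: 1010110110011110011 → 1, fb=1
1: 0101101100111100111 → 0, fb=1
2: 1011011001111001111 → 1, fb=1
3: 0110110011110011111 → 0, fb=1
4: 1101100111100111111 → 1, fb=0
5: 1011001111001111110 → 1, fb=0
6: 0110011110011111100 → 0, fb=1
7: 1100111100111111001 → 1, fb=1
8: 1001111001111110011 → 1, fb=0
9: 0011110011111100110 → 0, fb=0
10: 0111100111111001100 → 0, fb=0
11: 1111001111110011000 → 1, fb=1
12: 1110011111100110001 → 1, fb=0
13: 1100111111001100010 → 1, fb=1
14: 1001111110011000101 → 1, fb=0
15: 0011111100110001010 → 0, fb=0
16: 0111111001100010100 → 0, fb=1
17: 1111110011000101001 → 1, fb=0
18: 1111100110001010010 → 1, fb=1
19: 1111001100010100101 → 1, fb=1
20: 1110011000101001011 → 1, fb=0
21: 1100110001010010110 → 1, fb=1
22: 1001100010100101101 → 1, fb=1
23: 0011000101001011011 → 0, fb=1
24: 0110001010010110111 → 0, fb=0
25: 1100010100101101110 → 1, fb=1
26: 1000101001011011101 → 1, fb=1
27: 0001010010110111011 → 0, fb=1
28: 0010100101101110111 → 0, fb=1
29: 0101001011011101111 → 0, fb=1
30: 1010010110111011111 → 1, fb=1
31: 0100101101110111111 → 0, fb=1
32: 1001011011101111111 → 1, fb=0
33: 0010110111011111110 → 0, fb=0
34: 0101101110111111100 → 0, fb=1
35: 1011011101111111001 → 1, fb=1
36: 0110111011111110011 → 0, fb=1
37: 1101110111111100111 → 1, fb=1
38: 1011101111111001111 → 1, fb=0
39: 0111011111110011110 → 0, fb=1
40: 1110111111100111101 → 1, fb=0
41: 1101111111001111010 → 1, fb=1
42: 1011111110011110101 → 1, fb=1
43: 0111111100111101011 → 0, fb=1
44: 1111111001111010111 → 1, fb=0
45: 1111110011110101110 → 1, fb=0
46: 1111100111101011100 → 1, fb=1
47: 1111001111010111001 → 1, fb=1
48: 1110011110101110011 → 1, fb=0
49: 1100111101011100110 → 1, fb=1
50: 1001111010111001101 → 1, fb=0
51: 0011110101110011010 → 0, fb=0
52: 0111101011100110100 → 0, fb=0
53: 1111010111001101000 → 1, fb=0
54: 1110101110011010000 → 1, fb=1
55: 1101011100110100001 → 1, fb=1
56: 1010111001101000011 → 1, fb=1
57: 0101110011010000111 → 0, fb=0
58: 1011100110100001110 → 1, fb=0
59: 0111001101000011100 → 0, fb=0
60: 1110011010000111000 → 1, fb=0
61: 1100110100001110000 → 1, fb=1
62: 1001101000011100001 → 1, fb=1
63: 0011010000111000011 → 0, fb=0
64: 0110100001110000110 → 0, fb=0
65: 1101000011100001100 → 1, fb=0
66: 1010000111000011000 → 1, fb=0
67: 0100001110000110000 → 0, fb=1
68: 1000011100001100001 → 1, fb=0
69: 0000111000011000010 → 0, fb=1
70: 0001110000110000101 → 0, fb=1
71: 0011100001100001011 → 0, fb=1
72: 0111000011000010111 → 0, fb=0
73: 1110000110000101110 → 1, fb=1
74: 1100001100001011101 → 1, fb=0
75: 1000011000010111010 → 1, fb=0
76: 0000110000101110100 → 0, fb=1
77: 0001100001011101001 → 0, fb=0
78: 0011000010111010010 → 0, fb=1
79: 0110000101110100101 → 0, fb=0
80: 1100001011101001010 → 1, fb=0
81: 1000010111010010100 → 1, fb=0
82: 0000101110100101000 → 0, fb=0
83: 0001011101001010000 → 0, fb=1
84: 0010111010010100001 → 0, fb=0
85: 0101110100101000010 → 0, fb=0
86: 1011101001010000100 → 1, fb=0
87: 0111010010100001000 → 0, fb=1
88: 1110100101000010001 → 1, fb=1
89: 1101001010000100011 → 1, fb=0
90: 1010010100001000110 → 1, fb=1
91: 0100101000010001101 → 0, fb=1
92: 1001010000100011011 → 1, fb=0
93: 0010100001000110110 → 0, fb=1
94: 0101000010001101101 → 0, fb=1
95: 1010000100011011011 → 1, fb=0

101011011001111001111110011000101001011011101111111001111010111001101000011100001100001011101001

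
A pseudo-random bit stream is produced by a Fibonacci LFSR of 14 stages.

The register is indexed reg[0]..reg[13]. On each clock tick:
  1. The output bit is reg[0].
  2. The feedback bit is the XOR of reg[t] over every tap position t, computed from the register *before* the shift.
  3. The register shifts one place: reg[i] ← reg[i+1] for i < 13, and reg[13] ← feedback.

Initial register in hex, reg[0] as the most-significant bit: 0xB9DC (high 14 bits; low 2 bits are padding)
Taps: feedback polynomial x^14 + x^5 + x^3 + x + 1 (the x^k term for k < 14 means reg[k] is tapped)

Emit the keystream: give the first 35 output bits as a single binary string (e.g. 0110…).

10111001110111001111110001110101101

step | reg (before) | out | fb
   0 | 10111001110111 | 1 | 0
   1 | 01110011101110 | 0 | 0
   2 | 11100111011100 | 1 | 1
   3 | 11001110111001 | 1 | 1
   4 | 10011101110011 | 1 | 1
   5 | 00111011100111 | 0 | 1
   6 | 01110111001111 | 0 | 1
   7 | 11101110011111 | 1 | 1
   8 | 11011100111111 | 1 | 0
   9 | 10111001111110 | 1 | 0
  10 | 01110011111100 | 0 | 0
  11 | 11100111111000 | 1 | 1
  12 | 11001111110001 | 1 | 1
  13 | 10011111100011 | 1 | 1
  14 | 00111111000111 | 0 | 0
  15 | 01111110001110 | 0 | 1
  16 | 11111100011101 | 1 | 0
  17 | 11111000111010 | 1 | 1
  18 | 11110001110101 | 1 | 1
  19 | 11100011101011 | 1 | 0
  20 | 11000111010110 | 1 | 1
  21 | 10001110101101 | 1 | 0
  22 | 00011101011010 | 0 | 0
  23 | 00111010110100 | 0 | 1
  24 | 01110101101001 | 0 | 1
  25 | 11101011010011 | 1 | 0
  26 | 11010110100110 | 1 | 0
  27 | 10101101001100 | 1 | 0
  28 | 01011010011000 | 0 | 0
  29 | 10110100110000 | 1 | 1
  30 | 01101001100001 | 0 | 1
  31 | 11010011000011 | 1 | 1
  32 | 10100110000111 | 1 | 0
  33 | 01001100001110 | 0 | 0
  34 | 10011000011100 | 1 | 0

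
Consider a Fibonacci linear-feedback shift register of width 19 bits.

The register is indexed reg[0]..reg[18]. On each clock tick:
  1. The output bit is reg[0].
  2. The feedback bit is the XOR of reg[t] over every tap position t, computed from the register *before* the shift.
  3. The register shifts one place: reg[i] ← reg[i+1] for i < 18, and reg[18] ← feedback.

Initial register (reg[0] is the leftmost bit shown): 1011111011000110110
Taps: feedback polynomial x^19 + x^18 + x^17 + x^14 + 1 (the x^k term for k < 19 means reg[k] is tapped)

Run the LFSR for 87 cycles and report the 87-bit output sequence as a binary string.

tick  register→output (feedback)
  0  1011111011000110110→1 (1)
  1  0111110110001101101→0 (1)
  2  1111101100011011011→1 (0)
  3  1111011000110110110→1 (1)
  4  1110110001101101101→1 (0)
  5  1101100011011011010→1 (1)
  6  1011000110110110101→1 (1)
  7  0110001101101101011→0 (0)
  8  1100011011011010110→1 (1)
  9  1000110110110101101→1 (0)
 10  0001101101101011010→0 (0)
 11  0011011011010110100→0 (1)
 12  0110110110101101001→0 (1)
 13  1101101101011010011→1 (0)
 14  1011011010110100110→1 (0)
 15  0110110101101001100→0 (0)
 16  1101101011010011000→1 (0)
 17  1011010110100110000→1 (0)
 18  0110101101001100000→0 (0)
 19  1101011010011000000→1 (1)
 20  1010110100110000001→1 (0)
 21  0101101001100000010→0 (1)
 22  1011010011000000101→1 (0)
 23  0110100110000001010→0 (1)
 24  1101001100000010101→1 (1)
 25  1010011000000101011→1 (1)
 26  0100110000001010111→0 (1)
 27  1001100000010101111→1 (1)
 28  0011000000101011111→0 (1)
 29  0110000001010111111→0 (1)
 30  1100000010101111111→1 (0)
 31  1000000101011111110→1 (1)
 32  0000001010111111101→0 (0)
 33  0000010101111111010→0 (0)
 34  0000101011111110100→0 (1)
 35  0001010111111101001→0 (1)
 36  0010101111111010011→0 (1)
 37  0101011111110100111→0 (0)
 38  1010111111101001110→1 (0)
 39  0101111111010011100→0 (1)
 40  1011111110100111001→1 (1)
 41  0111111101001110011→0 (1)
 42  1111111010011100111→1 (1)
 43  1111110100111001111→1 (1)
 44  1111101001110011111→1 (0)
 45  1111010011100111110→1 (1)
 46  1110100111001111101→1 (1)
 47  1101001110011111011→1 (0)
 48  1010011100111110110→1 (1)
 49  0100111001111101101→0 (1)
 50  1001110011111011011→1 (0)
 51  0011100111110110110→0 (0)
 52  0111001111101101100→0 (0)
 53  1110011111011011000→1 (0)
 54  1100111110110110000→1 (0)
 55  1001111101101100000→1 (1)
 56  0011111011011000001→0 (1)
 57  0111110110110000011→0 (0)
 58  1111101101100000110→1 (0)
 59  1111011011000001100→1 (1)
 60  1110110110000011001→1 (1)
 61  1101101100000110011→1 (0)
 62  1011011000001100110→1 (0)
 63  0110110000011001100→0 (0)
 64  1101100000110011000→1 (0)
 65  1011000001100110000→1 (0)
 66  0110000011001100000→0 (0)
 67  1100000110011000000→1 (1)
 68  1000001100110000001→1 (0)
 69  0000011001100000010→0 (1)
 70  0000110011000000101→0 (1)
 71  0001100110000001011→0 (0)
 72  0011001100000010110→0 (0)
 73  0110011000000101100→0 (0)
 74  1100110000001011000→1 (0)
 75  1001100000010110000→1 (0)
 76  0011000000101100000→0 (0)
 77  0110000001011000000→0 (0)
 78  1100000010110000000→1 (1)
 79  1000000101100000001→1 (0)
 80  0000001011000000010→0 (1)
 81  0000010110000000101→0 (1)
 82  0000101100000001011→0 (0)
 83  0001011000000010110→0 (0)
 84  0010110000000101100→0 (0)
 85  0101100000001011000→0 (1)
 86  1011000000010110001→1 (1)

101111101100011011011010110100110000001010111111101001110011111011011000001100110000001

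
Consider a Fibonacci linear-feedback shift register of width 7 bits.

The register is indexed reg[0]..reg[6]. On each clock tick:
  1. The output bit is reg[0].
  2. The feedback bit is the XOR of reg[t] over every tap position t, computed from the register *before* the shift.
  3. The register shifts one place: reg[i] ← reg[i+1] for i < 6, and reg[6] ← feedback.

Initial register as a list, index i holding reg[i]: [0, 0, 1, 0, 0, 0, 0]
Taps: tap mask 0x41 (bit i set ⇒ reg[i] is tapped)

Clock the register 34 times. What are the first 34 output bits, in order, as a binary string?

0010000001111111010101001100111011

tick  register→output (feedback)
  0  0010000→0 (0)
  1  0100000→0 (0)
  2  1000000→1 (1)
  3  0000001→0 (1)
  4  0000011→0 (1)
  5  0000111→0 (1)
  6  0001111→0 (1)
  7  0011111→0 (1)
  8  0111111→0 (1)
  9  1111111→1 (0)
 10  1111110→1 (1)
 11  1111101→1 (0)
 12  1111010→1 (1)
 13  1110101→1 (0)
 14  1101010→1 (1)
 15  1010101→1 (0)
 16  0101010→0 (0)
 17  1010100→1 (1)
 18  0101001→0 (1)
 19  1010011→1 (0)
 20  0100110→0 (0)
 21  1001100→1 (1)
 22  0011001→0 (1)
 23  0110011→0 (1)
 24  1100111→1 (0)
 25  1001110→1 (1)
 26  0011101→0 (1)
 27  0111011→0 (1)
 28  1110111→1 (0)
 29  1101110→1 (1)
 30  1011101→1 (0)
 31  0111010→0 (0)
 32  1110100→1 (1)
 33  1101001→1 (0)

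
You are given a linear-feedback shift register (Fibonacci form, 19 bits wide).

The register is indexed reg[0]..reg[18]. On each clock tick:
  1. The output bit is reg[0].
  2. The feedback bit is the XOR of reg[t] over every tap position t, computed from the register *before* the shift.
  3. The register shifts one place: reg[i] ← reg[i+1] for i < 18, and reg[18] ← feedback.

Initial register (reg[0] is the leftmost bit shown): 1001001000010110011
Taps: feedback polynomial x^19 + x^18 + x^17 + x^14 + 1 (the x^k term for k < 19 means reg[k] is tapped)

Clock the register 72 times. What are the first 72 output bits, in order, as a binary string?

tick  register→output (feedback)
  0  1001001000010110011→1 (0)
  1  0010010000101100110→0 (1)
  2  0100100001011001101→0 (1)
  3  1001000010110011011→1 (0)
  4  0010000101100110110→0 (0)
  5  0100001011001101100→0 (0)
  6  1000010110011011000→1 (0)
  7  0000101100110110000→0 (1)
  8  0001011001101100001→0 (1)
  9  0010110011011000011→0 (0)
 10  0101100110110000110→0 (1)
 11  1011001101100001101→1 (0)
 12  0110011011000011010→0 (0)
 13  1100110110000110100→1 (0)
 14  1001101100001101000→1 (1)
 15  0011011000011010001→0 (0)
 16  0110110000110100010→0 (1)
 17  1101100001101000101→1 (0)
 18  1011000011010001010→1 (0)
 19  0110000110100010100→0 (1)
 20  1100001101000101001→1 (0)
 21  1000011010001010010→1 (1)
 22  0000110100010100101→0 (1)
 23  0001101000101001011→0 (0)
 24  0011010001010010110→0 (0)
 25  0110100010100101100→0 (0)
 26  1101000101001011000→1 (0)
 27  1010001010010110000→1 (0)
 28  0100010100101100000→0 (0)
 29  1000101001011000000→1 (1)
 30  0001010010110000001→0 (1)
 31  0010100101100000011→0 (0)
 32  0101001011000000110→0 (1)
 33  1010010110000001101→1 (0)
 34  0100101100000011010→0 (0)
 35  1001011000000110100→1 (0)
 36  0010110000001101000→0 (0)
 37  0101100000011010000→0 (1)
 38  1011000000110100001→1 (0)
 39  0110000001101000010→0 (1)
 40  1100000011010000101→1 (0)
 41  1000000110100001010→1 (0)
 42  0000001101000010100→0 (1)
 43  0000011010000101001→0 (1)
 44  0000110100001010011→0 (1)
 45  0001101000010100111→0 (0)
 46  0011010000101001110→0 (1)
 47  0110100001010011101→0 (0)
 48  1101000010100111010→1 (1)
 49  1010000101001110101→1 (1)
 50  0100001010011101011→0 (0)
 51  1000010100111010110→1 (1)
 52  0000101001110101101→0 (1)
 53  0001010011101011011→0 (1)
 54  0010100111010110111→0 (1)
 55  0101001110101101111→0 (0)
 56  1010011101011011110→1 (1)
 57  0100111010110111101→0 (0)
 58  1001110101101111010→1 (1)
 59  0011101011011110101→0 (0)
 60  0111010110111101010→0 (1)
 61  1110101101111010101→1 (1)
 62  1101011011110101011→1 (1)
 63  1010110111101010111→1 (0)
 64  0101101111010101110→0 (1)
 65  1011011110101011101→1 (1)
 66  0110111101010111011→0 (1)
 67  1101111010101110111→1 (0)
 68  1011110101011101110→1 (0)
 69  0111101010111011100→0 (1)
 70  1111010101110111001→1 (1)
 71  1110101011101110011→1 (0)

100100100001011001101100001101000101001011000000110100001010011101011011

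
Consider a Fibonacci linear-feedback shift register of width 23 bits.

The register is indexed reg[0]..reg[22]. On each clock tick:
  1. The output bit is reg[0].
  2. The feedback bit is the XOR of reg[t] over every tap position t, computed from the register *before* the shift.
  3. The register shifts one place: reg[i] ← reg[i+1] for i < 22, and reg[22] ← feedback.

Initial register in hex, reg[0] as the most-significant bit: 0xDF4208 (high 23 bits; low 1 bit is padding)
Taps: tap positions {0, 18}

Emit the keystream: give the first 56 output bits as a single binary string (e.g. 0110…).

11011111010000100000100111110001000011000111000001100001

step | reg (before) | out | fb
   0 | 11011111010000100000100 | 1 | 1
   1 | 10111110100001000001001 | 1 | 1
   2 | 01111101000010000010011 | 0 | 1
   3 | 11111010000100000100111 | 1 | 1
   4 | 11110100001000001001111 | 1 | 1
   5 | 11101000010000010011111 | 1 | 0
   6 | 11010000100000100111110 | 1 | 0
   7 | 10100001000001001111100 | 1 | 0
   8 | 01000010000010011111000 | 0 | 1
   9 | 10000100000100111110001 | 1 | 0
  10 | 00001000001001111100010 | 0 | 0
  11 | 00010000010011111000100 | 0 | 0
  12 | 00100000100111110001000 | 0 | 0
  13 | 01000001001111100010000 | 0 | 1
  14 | 10000010011111000100001 | 1 | 1
  15 | 00000100111110001000011 | 0 | 0
  16 | 00001001111100010000110 | 0 | 0
  17 | 00010011111000100001100 | 0 | 0
  18 | 00100111110001000011000 | 0 | 1
  19 | 01001111100010000110001 | 0 | 1
  20 | 10011111000100001100011 | 1 | 1
  21 | 00111110001000011000111 | 0 | 0
  22 | 01111100010000110001110 | 0 | 0
  23 | 11111000100001100011100 | 1 | 0
  24 | 11110001000011000111000 | 1 | 0
  25 | 11100010000110001110000 | 1 | 0
  26 | 11000100001100011100000 | 1 | 1
  27 | 10001000011000111000001 | 1 | 1
  28 | 00010000110001110000011 | 0 | 0
  29 | 00100001100011100000110 | 0 | 0
  30 | 01000011000111000001100 | 0 | 0
  31 | 10000110001110000011000 | 1 | 0
  32 | 00001100011100000110000 | 0 | 1
  33 | 00011000111000001100001 | 0 | 0
  34 | 00110001110000011000010 | 0 | 0
  35 | 01100011100000110000100 | 0 | 0
  36 | 11000111000001100001000 | 1 | 1
  37 | 10001110000011000010001 | 1 | 0
  38 | 00011100000110000100010 | 0 | 0
  39 | 00111000001100001000100 | 0 | 0
  40 | 01110000011000010001000 | 0 | 0
  41 | 11100000110000100010000 | 1 | 0
  42 | 11000001100001000100000 | 1 | 1
  43 | 10000011000010001000001 | 1 | 1
  44 | 00000110000100010000011 | 0 | 0
  45 | 00001100001000100000110 | 0 | 0
  46 | 00011000010001000001100 | 0 | 0
  47 | 00110000100010000011000 | 0 | 1
  48 | 01100001000100000110001 | 0 | 1
  49 | 11000010001000001100011 | 1 | 1
  50 | 10000100010000011000111 | 1 | 1
  51 | 00001000100000110001111 | 0 | 0
  52 | 00010001000001100011110 | 0 | 1
  53 | 00100010000011000111101 | 0 | 1
  54 | 01000100000110001111011 | 0 | 1
  55 | 10001000001100011110111 | 1 | 0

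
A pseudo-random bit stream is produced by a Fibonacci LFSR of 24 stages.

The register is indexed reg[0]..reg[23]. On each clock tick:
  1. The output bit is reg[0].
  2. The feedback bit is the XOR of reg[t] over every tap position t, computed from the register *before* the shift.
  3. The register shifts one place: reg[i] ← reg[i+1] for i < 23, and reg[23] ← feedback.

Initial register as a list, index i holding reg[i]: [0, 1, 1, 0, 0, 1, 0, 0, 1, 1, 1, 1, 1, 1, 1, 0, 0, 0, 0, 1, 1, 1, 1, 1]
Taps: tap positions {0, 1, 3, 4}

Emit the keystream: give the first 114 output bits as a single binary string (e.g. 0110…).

011001001111111000011111110001010001001100100010001101101001111001010100100001101011010100010001110101010010011010

step | reg (before) | out | fb
   0 | 011001001111111000011111 | 0 | 1
   1 | 110010011111110000111111 | 1 | 1
   2 | 100100111111100001111111 | 1 | 0
   3 | 001001111111000011111110 | 0 | 0
   4 | 010011111110000111111100 | 0 | 0
   5 | 100111111100001111111000 | 1 | 1
   6 | 001111111000011111110001 | 0 | 0
   7 | 011111110000111111100010 | 0 | 1
   8 | 111111100001111111000101 | 1 | 0
   9 | 111111000011111110001010 | 1 | 0
  10 | 111110000111111100010100 | 1 | 0
  11 | 111100001111111000101000 | 1 | 1
  12 | 111000011111110001010001 | 1 | 0
  13 | 110000111111100010100010 | 1 | 0
  14 | 100001111111000101000100 | 1 | 1
  15 | 000011111110001010001001 | 0 | 1
  16 | 000111111100010100010011 | 0 | 0
  17 | 001111111000101000100110 | 0 | 0
  18 | 011111110001010001001100 | 0 | 1
  19 | 111111100010100010011001 | 1 | 0
  20 | 111111000101000100110010 | 1 | 0
  21 | 111110001010001001100100 | 1 | 0
  22 | 111100010100010011001000 | 1 | 1
  23 | 111000101000100110010001 | 1 | 0
  24 | 110001010001001100100010 | 1 | 0
  25 | 100010100010011001000100 | 1 | 0
  26 | 000101000100110010001000 | 0 | 1
  27 | 001010001001100100010001 | 0 | 1
  28 | 010100010011001000100011 | 0 | 0
  29 | 101000100110010001000110 | 1 | 1
  30 | 010001001100100010001101 | 0 | 1
  31 | 100010011001000100011011 | 1 | 0
  32 | 000100110010001000110110 | 0 | 1
  33 | 001001100100010001101101 | 0 | 0
  34 | 010011001000100011011010 | 0 | 0
  35 | 100110010001000110110100 | 1 | 1
  36 | 001100100010001101101001 | 0 | 1
  37 | 011001000100011011010011 | 0 | 1
  38 | 110010001000110110100111 | 1 | 1
  39 | 100100010001101101001111 | 1 | 0
  40 | 001000100011011010011110 | 0 | 0
  41 | 010001000110110100111100 | 0 | 1
  42 | 100010001101101001111001 | 1 | 0
  43 | 000100011011010011110010 | 0 | 1
  44 | 001000110110100111100101 | 0 | 0
  45 | 010001101101001111001010 | 0 | 1
  46 | 100011011010011110010101 | 1 | 0
  47 | 000110110100111100101010 | 0 | 0
  48 | 001101101001111001010100 | 0 | 1
  49 | 011011010011110010101001 | 0 | 0
  50 | 110110100111100101010010 | 1 | 0
  51 | 101101001111001010100100 | 1 | 0
  52 | 011010011110010101001000 | 0 | 0
  53 | 110100111100101010010000 | 1 | 1
  54 | 101001111001010100100001 | 1 | 1
  55 | 010011110010101001000011 | 0 | 0
  56 | 100111100101010010000110 | 1 | 1
  57 | 001111001010100100001101 | 0 | 0
  58 | 011110010101001000011010 | 0 | 1
  59 | 111100101010010000110101 | 1 | 1
  60 | 111001010100100001101011 | 1 | 0
  61 | 110010101001000011010110 | 1 | 1
  62 | 100101010010000110101101 | 1 | 0
  63 | 001010100100001101011010 | 0 | 1
  64 | 010101001000011010110101 | 0 | 0
  65 | 101010010000110101101010 | 1 | 0
  66 | 010100100001101011010100 | 0 | 0
  67 | 101001000011010110101000 | 1 | 1
  68 | 010010000110101101010001 | 0 | 0
  69 | 100100001101011010100010 | 1 | 0
  70 | 001000011010110101000100 | 0 | 0
  71 | 010000110101101010001000 | 0 | 1
  72 | 100001101011010100010001 | 1 | 1
  73 | 000011010110101000100011 | 0 | 1
  74 | 000110101101010001000111 | 0 | 0
  75 | 001101011010100010001110 | 0 | 1
  76 | 011010110101000100011101 | 0 | 0
  77 | 110101101010001000111010 | 1 | 1
  78 | 101011010100010001110101 | 1 | 0
  79 | 010110101000100011101010 | 0 | 1
  80 | 101101010001000111010101 | 1 | 0
  81 | 011010100010001110101010 | 0 | 0
  82 | 110101000100011101010100 | 1 | 1
  83 | 101010001000111010101001 | 1 | 0
  84 | 010100010001110101010010 | 0 | 0
  85 | 101000100011101010100100 | 1 | 1
  86 | 010001000111010101001001 | 0 | 1
  87 | 100010001110101010010011 | 1 | 0
  88 | 000100011101010100100110 | 0 | 1
  89 | 001000111010101001001101 | 0 | 0
  90 | 010001110101010010011010 | 0 | 1
  91 | 100011101010100100110101 | 1 | 0
  92 | 000111010101001001101010 | 0 | 0
  93 | 001110101010010011010100 | 0 | 0
  94 | 011101010100100110101000 | 0 | 0
  95 | 111010101001001101010000 | 1 | 1
  96 | 110101010010011010100001 | 1 | 1
  97 | 101010100100110101000011 | 1 | 0
  98 | 010101001001101010000110 | 0 | 0
  99 | 101010010011010100001100 | 1 | 0
 100 | 010100100110101000011000 | 0 | 0
 101 | 101001001101010000110000 | 1 | 1
 102 | 010010011010100001100001 | 0 | 0
 103 | 100100110101000011000010 | 1 | 0
 104 | 001001101010000110000100 | 0 | 0
 105 | 010011010100001100001000 | 0 | 0
 106 | 100110101000011000010000 | 1 | 1
 107 | 001101010000110000100001 | 0 | 1
 108 | 011010100001100001000011 | 0 | 0
 109 | 110101000011000010000110 | 1 | 1
 110 | 101010000110000100001101 | 1 | 0
 111 | 010100001100001000011010 | 0 | 0
 112 | 101000011000010000110100 | 1 | 1
 113 | 010000110000100001101001 | 0 | 1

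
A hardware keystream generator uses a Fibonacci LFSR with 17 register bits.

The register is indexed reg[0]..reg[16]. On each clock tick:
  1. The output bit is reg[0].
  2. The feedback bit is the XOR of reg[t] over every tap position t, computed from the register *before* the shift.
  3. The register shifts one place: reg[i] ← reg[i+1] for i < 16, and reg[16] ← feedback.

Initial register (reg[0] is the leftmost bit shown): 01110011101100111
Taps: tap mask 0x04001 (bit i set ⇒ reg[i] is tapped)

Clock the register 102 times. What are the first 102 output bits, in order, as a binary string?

011100111011001111000001111001010100100111001011110111110000010101000111011011110100101011101010111110

k : reg_k → out_k, fb_k
0: 01110011101100111 → 0, fb=1
1: 11100111011001111 → 1, fb=0
2: 11001110110011110 → 1, fb=0
3: 10011101100111100 → 1, fb=0
4: 00111011001111000 → 0, fb=0
5: 01110110011110000 → 0, fb=0
6: 11101100111100000 → 1, fb=1
7: 11011001111000001 → 1, fb=1
8: 10110011110000011 → 1, fb=1
9: 01100111100000111 → 0, fb=1
10: 11001111000001111 → 1, fb=0
11: 10011110000011110 → 1, fb=0
12: 00111100000111100 → 0, fb=1
13: 01111000001111001 → 0, fb=0
14: 11110000011110010 → 1, fb=1
15: 11100000111100101 → 1, fb=0
16: 11000001111001010 → 1, fb=1
17: 10000011110010101 → 1, fb=0
18: 00000111100101010 → 0, fb=0
19: 00001111001010100 → 0, fb=1
20: 00011110010101001 → 0, fb=0
21: 00111100101010010 → 0, fb=0
22: 01111001010100100 → 0, fb=1
23: 11110010101001001 → 1, fb=1
24: 11100101010010011 → 1, fb=1
25: 11001010100100111 → 1, fb=0
26: 10010101001001110 → 1, fb=0
27: 00101010010011100 → 0, fb=1
28: 01010100100111001 → 0, fb=0
29: 10101001001110010 → 1, fb=1
30: 01010010011100101 → 0, fb=1
31: 10100100111001011 → 1, fb=1
32: 01001001110010111 → 0, fb=1
33: 10010011100101111 → 1, fb=0
34: 00100111001011110 → 0, fb=1
35: 01001110010111101 → 0, fb=1
36: 10011100101111011 → 1, fb=1
37: 00111001011110111 → 0, fb=1
38: 01110010111101111 → 0, fb=1
39: 11100101111011111 → 1, fb=0
40: 11001011110111110 → 1, fb=0
41: 10010111101111100 → 1, fb=0
42: 00101111011111000 → 0, fb=0
43: 01011110111110000 → 0, fb=0
44: 10111101111100000 → 1, fb=1
45: 01111011111000001 → 0, fb=0
46: 11110111110000010 → 1, fb=1
47: 11101111100000101 → 1, fb=0
48: 11011111000001010 → 1, fb=1
49: 10111110000010101 → 1, fb=0
50: 01111100000101010 → 0, fb=0
51: 11111000001010100 → 1, fb=0
52: 11110000010101000 → 1, fb=1
53: 11100000101010001 → 1, fb=1
54: 11000001010100011 → 1, fb=1
55: 10000010101000111 → 1, fb=0
56: 00000101010001110 → 0, fb=1
57: 00001010100011101 → 0, fb=1
58: 00010101000111011 → 0, fb=0
59: 00101010001110110 → 0, fb=1
60: 01010100011101101 → 0, fb=1
61: 10101000111011011 → 1, fb=1
62: 01010001110110111 → 0, fb=1
63: 10100011101101111 → 1, fb=0
64: 01000111011011110 → 0, fb=1
65: 10001110110111101 → 1, fb=0
66: 00011101101111010 → 0, fb=0
67: 00111011011110100 → 0, fb=1
68: 01110110111101001 → 0, fb=0
69: 11101101111010010 → 1, fb=1
70: 11011011110100101 → 1, fb=0
71: 10110111101001010 → 1, fb=1
72: 01101111010010101 → 0, fb=1
73: 11011110100101011 → 1, fb=1
74: 10111101001010111 → 1, fb=0
75: 01111010010101110 → 0, fb=1
76: 11110100101011101 → 1, fb=0
77: 11101001010111010 → 1, fb=1
78: 11010010101110101 → 1, fb=0
79: 10100101011101010 → 1, fb=1
80: 01001010111010101 → 0, fb=1
81: 10010101110101011 → 1, fb=1
82: 00101011101010111 → 0, fb=1
83: 01010111010101111 → 0, fb=1
84: 10101110101011111 → 1, fb=0
85: 01011101010111110 → 0, fb=1
86: 10111010101111101 → 1, fb=0
87: 01110101011111010 → 0, fb=0
88: 11101010111110100 → 1, fb=0
89: 11010101111101000 → 1, fb=1
90: 10101011111010001 → 1, fb=1
91: 01010111110100011 → 0, fb=0
92: 10101111101000110 → 1, fb=0
93: 01011111010001100 → 0, fb=1
94: 10111110100011001 → 1, fb=1
95: 01111101000110011 → 0, fb=0
96: 11111010001100110 → 1, fb=0
97: 11110100011001100 → 1, fb=0
98: 11101000110011000 → 1, fb=1
99: 11010001100110001 → 1, fb=1
100: 10100011001100011 → 1, fb=1
101: 01000110011000111 → 0, fb=1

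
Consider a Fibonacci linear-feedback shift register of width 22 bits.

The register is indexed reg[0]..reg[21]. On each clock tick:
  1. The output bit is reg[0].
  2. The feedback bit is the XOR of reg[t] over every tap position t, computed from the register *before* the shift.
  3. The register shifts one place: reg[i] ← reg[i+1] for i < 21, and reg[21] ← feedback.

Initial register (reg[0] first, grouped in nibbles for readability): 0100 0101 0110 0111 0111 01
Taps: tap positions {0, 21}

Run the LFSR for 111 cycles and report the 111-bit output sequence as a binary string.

tick  register→output (feedback)
  0  0100010101100111011101→0 (1)
  1  1000101011001110111011→1 (0)
  2  0001010110011101110110→0 (0)
  3  0010101100111011101100→0 (0)
  4  0101011001110111011000→0 (0)
  5  1010110011101110110000→1 (1)
  6  0101100111011101100001→0 (1)
  7  1011001110111011000011→1 (0)
  8  0110011101110110000110→0 (0)
  9  1100111011101100001100→1 (1)
 10  1001110111011000011001→1 (0)
 11  0011101110110000110010→0 (0)
 12  0111011101100001100100→0 (0)
 13  1110111011000011001000→1 (1)
 14  1101110110000110010001→1 (0)
 15  1011101100001100100010→1 (1)
 16  0111011000011001000101→0 (1)
 17  1110110000110010001011→1 (0)
 18  1101100001100100010110→1 (1)
 19  1011000011001000101101→1 (0)
 20  0110000110010001011010→0 (0)
 21  1100001100100010110100→1 (1)
 22  1000011001000101101001→1 (0)
 23  0000110010001011010010→0 (0)
 24  0001100100010110100100→0 (0)
 25  0011001000101101001000→0 (0)
 26  0110010001011010010000→0 (0)
 27  1100100010110100100000→1 (1)
 28  1001000101101001000001→1 (0)
 29  0010001011010010000010→0 (0)
 30  0100010110100100000100→0 (0)
 31  1000101101001000001000→1 (1)
 32  0001011010010000010001→0 (1)
 33  0010110100100000100011→0 (1)
 34  0101101001000001000111→0 (1)
 35  1011010010000010001111→1 (0)
 36  0110100100000100011110→0 (0)
 37  1101001000001000111100→1 (1)
 38  1010010000010001111001→1 (0)
 39  0100100000100011110010→0 (0)
 40  1001000001000111100100→1 (1)
 41  0010000010001111001001→0 (1)
 42  0100000100011110010011→0 (1)
 43  1000001000111100100111→1 (0)
 44  0000010001111001001110→0 (0)
 45  0000100011110010011100→0 (0)
 46  0001000111100100111000→0 (0)
 47  0010001111001001110000→0 (0)
 48  0100011110010011100000→0 (0)
 49  1000111100100111000000→1 (1)
 50  0001111001001110000001→0 (1)
 51  0011110010011100000011→0 (1)
 52  0111100100111000000111→0 (1)
 53  1111001001110000001111→1 (0)
 54  1110010011100000011110→1 (1)
 55  1100100111000000111101→1 (0)
 56  1001001110000001111010→1 (1)
 57  0010011100000011110101→0 (1)
 58  0100111000000111101011→0 (1)
 59  1001110000001111010111→1 (0)
 60  0011100000011110101110→0 (0)
 61  0111000000111101011100→0 (0)
 62  1110000001111010111000→1 (1)
 63  1100000011110101110001→1 (0)
 64  1000000111101011100010→1 (1)
 65  0000001111010111000101→0 (1)
 66  0000011110101110001011→0 (1)
 67  0000111101011100010111→0 (1)
 68  0001111010111000101111→0 (1)
 69  0011110101110001011111→0 (1)
 70  0111101011100010111111→0 (1)
 71  1111010111000101111111→1 (0)
 72  1110101110001011111110→1 (1)
 73  1101011100010111111101→1 (0)
 74  1010111000101111111010→1 (1)
 75  0101110001011111110101→0 (1)
 76  1011100010111111101011→1 (0)
 77  0111000101111111010110→0 (0)
 78  1110001011111110101100→1 (1)
 79  1100010111111101011001→1 (0)
 80  1000101111111010110010→1 (1)
 81  0001011111110101100101→0 (1)
 82  0010111111101011001011→0 (1)
 83  0101111111010110010111→0 (1)
 84  1011111110101100101111→1 (0)
 85  0111111101011001011110→0 (0)
 86  1111111010110010111100→1 (1)
 87  1111110101100101111001→1 (0)
 88  1111101011001011110010→1 (1)
 89  1111010110010111100101→1 (0)
 90  1110101100101111001010→1 (1)
 91  1101011001011110010101→1 (0)
 92  1010110010111100101010→1 (1)
 93  0101100101111001010101→0 (1)
 94  1011001011110010101011→1 (0)
 95  0110010111100101010110→0 (0)
 96  1100101111001010101100→1 (1)
 97  1001011110010101011001→1 (0)
 98  0010111100101010110010→0 (0)
 99  0101111001010101100100→0 (0)
100  1011110010101011001000→1 (1)
101  0111100101010110010001→0 (1)
102  1111001010101100100011→1 (0)
103  1110010101011001000110→1 (1)
104  1100101010110010001101→1 (0)
105  1001010101100100011010→1 (1)
106  0010101011001000110101→0 (1)
107  0101010110010001101011→0 (1)
108  1010101100100011010111→1 (0)
109  0101011001000110101110→0 (0)
110  1010110010001101011100→1 (1)

010001010110011101110110000110010001011010010000010001111001001110000001111010111000101111111010110010111100101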